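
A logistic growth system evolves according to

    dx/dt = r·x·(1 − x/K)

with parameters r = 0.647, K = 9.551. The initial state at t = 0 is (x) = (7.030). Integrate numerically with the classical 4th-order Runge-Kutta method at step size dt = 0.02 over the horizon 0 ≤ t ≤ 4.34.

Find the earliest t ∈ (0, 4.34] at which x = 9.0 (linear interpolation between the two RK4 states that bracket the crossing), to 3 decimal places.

t=0.000: state=(7.030)
step 1 (dt=0.02): k1=(1.201), k2=(1.197), k3=(1.197), k4=(1.193); state += dt/6·(k1+2k2+2k3+k4)
t=0.020: state=(7.054)
t=0.040: state=(7.078)
t=0.060: state=(7.101)
continuing one RK4 step at a time; state shown every 10 steps (Δt=0.2):
t=0.200: state=(7.263)
t=0.400: state=(7.480)
t=0.600: state=(7.682)
t=0.800: state=(7.869)
t=1.000: state=(8.041)
t=1.200: state=(8.198)
t=1.400: state=(8.342)
t=1.600: state=(8.472)
t=1.800: state=(8.590)
t=2.000: state=(8.696)
t=2.200: state=(8.792)
t=2.400: state=(8.877)
t=2.600: state=(8.954)
t=2.720: state=(8.996)
next step: t=2.740: state=(9.003) — x has crossed 9.0
linear interpolation between t=2.720 (8.99590) and t=2.740 (9.00262) → t≈2.732

t = 2.732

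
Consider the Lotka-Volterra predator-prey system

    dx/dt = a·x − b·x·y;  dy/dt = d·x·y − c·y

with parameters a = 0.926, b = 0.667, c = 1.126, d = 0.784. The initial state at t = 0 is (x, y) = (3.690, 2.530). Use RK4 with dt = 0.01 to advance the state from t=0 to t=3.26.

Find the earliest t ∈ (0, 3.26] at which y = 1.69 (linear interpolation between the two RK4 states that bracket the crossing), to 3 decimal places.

t = 2.021

t=0.000: state=(3.690, 2.530)
step 1 (dt=0.01): k1=(-2.810, 4.470), k2=(-2.854, 4.482), k3=(-2.854, 4.481), k4=(-2.898, 4.492); state += dt/6·(k1+2k2+2k3+k4)
t=0.010: state=(3.661, 2.575)
t=0.020: state=(3.632, 2.620)
t=0.030: state=(3.602, 2.665)
continuing one RK4 step at a time; state shown every 20 steps (Δt=0.2):
t=0.200: state=(2.984, 3.420)
t=0.400: state=(2.168, 4.087)
t=0.600: state=(1.481, 4.332)
t=0.800: state=(1.006, 4.192)
t=1.000: state=(0.708, 3.820)
t=1.200: state=(0.528, 3.356)
t=1.400: state=(0.419, 2.884)
t=1.600: state=(0.354, 2.445)
t=1.800: state=(0.315, 2.056)
t=2.000: state=(0.295, 1.722)
t=2.020: state=(0.294, 1.691)
next step: t=2.030: state=(0.293, 1.676) — y has crossed 1.69
linear interpolation between t=2.020 (1.69141) and t=2.030 (1.67633) → t≈2.021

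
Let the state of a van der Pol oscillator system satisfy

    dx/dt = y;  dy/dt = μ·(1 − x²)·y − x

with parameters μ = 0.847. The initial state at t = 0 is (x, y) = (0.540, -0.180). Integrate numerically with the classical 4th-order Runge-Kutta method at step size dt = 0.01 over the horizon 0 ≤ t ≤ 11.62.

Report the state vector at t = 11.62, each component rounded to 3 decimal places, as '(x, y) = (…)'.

(x, y) = (1.902, 0.811)

t=0.000: state=(0.540, -0.180)
step 1 (dt=0.01): k1=(-0.180, -0.648), k2=(-0.183, -0.649), k3=(-0.183, -0.649), k4=(-0.186, -0.650); state += dt/6·(k1+2k2+2k3+k4)
t=0.010: state=(0.538, -0.186)
t=0.020: state=(0.536, -0.193)
t=0.030: state=(0.534, -0.200)
continuing one RK4 step at a time; state shown every 50 steps (Δt=0.5):
t=0.500: state=(0.364, -0.531)
t=1.000: state=(0.001, -0.925)
t=1.500: state=(-0.546, -1.212)
t=2.000: state=(-1.113, -0.929)
t=2.500: state=(-1.388, -0.155)
t=3.000: state=(-1.299, 0.469)
t=3.500: state=(-0.942, 0.959)
t=4.000: state=(-0.315, 1.590)
t=4.500: state=(0.667, 2.256)
t=5.000: state=(1.648, 1.307)
t=5.500: state=(1.909, -0.091)
t=6.000: state=(1.710, -0.623)
t=6.500: state=(1.317, -0.952)
t=7.000: state=(0.732, -1.436)
t=7.500: state=(-0.179, -2.251)
t=8.000: state=(-1.380, -2.136)
t=8.500: state=(-1.981, -0.314)
t=9.000: state=(-1.899, 0.481)
t=9.500: state=(-1.574, 0.799)
t=10.000: state=(-1.094, 1.148)
t=10.500: state=(-0.378, 1.781)
t=11.000: state=(0.723, 2.522)
t=11.500: state=(1.777, 1.286)
t=11.620: state=(1.902, 0.811)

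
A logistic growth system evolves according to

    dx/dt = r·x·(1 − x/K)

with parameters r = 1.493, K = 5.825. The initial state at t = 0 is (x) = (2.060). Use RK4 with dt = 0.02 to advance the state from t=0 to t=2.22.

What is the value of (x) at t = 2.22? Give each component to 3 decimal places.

(x) = (5.462)

t=0.000: state=(2.060)
step 1 (dt=0.02): k1=(1.988), k2=(1.996), k3=(1.997), k4=(2.005); state += dt/6·(k1+2k2+2k3+k4)
t=0.020: state=(2.100)
t=0.040: state=(2.140)
t=0.060: state=(2.181)
continuing one RK4 step at a time; state shown every 5 steps (Δt=0.1):
t=0.100: state=(2.263)
t=0.200: state=(2.473)
t=0.300: state=(2.687)
t=0.400: state=(2.904)
t=0.500: state=(3.121)
t=0.600: state=(3.336)
t=0.700: state=(3.546)
t=0.800: state=(3.749)
t=0.900: state=(3.944)
t=1.000: state=(4.129)
t=1.100: state=(4.303)
t=1.200: state=(4.465)
t=1.300: state=(4.614)
t=1.400: state=(4.751)
t=1.500: state=(4.876)
t=1.600: state=(4.989)
t=1.700: state=(5.090)
t=1.800: state=(5.181)
t=1.900: state=(5.261)
t=2.000: state=(5.333)
t=2.100: state=(5.396)
t=2.200: state=(5.452)
t=2.220: state=(5.462)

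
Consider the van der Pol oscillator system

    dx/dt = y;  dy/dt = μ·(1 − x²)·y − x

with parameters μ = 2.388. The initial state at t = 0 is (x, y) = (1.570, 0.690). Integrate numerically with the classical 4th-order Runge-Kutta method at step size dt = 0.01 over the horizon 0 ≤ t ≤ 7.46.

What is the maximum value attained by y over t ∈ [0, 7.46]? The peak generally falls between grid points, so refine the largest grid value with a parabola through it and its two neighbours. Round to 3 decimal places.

max y = 4.295

t=0.000: state=(1.570, 0.690)
step 1 (dt=0.01): k1=(0.690, -3.984), k2=(0.670, -3.935), k3=(0.670, -3.935), k4=(0.651, -3.886); state += dt/6·(k1+2k2+2k3+k4)
t=0.010: state=(1.577, 0.651)
t=0.020: state=(1.583, 0.612)
t=0.030: state=(1.589, 0.575)
continuing one RK4 step at a time; state shown every 25 steps (Δt=0.25):
t=0.250: state=(1.644, 0.004)
t=0.500: state=(1.607, -0.258)
t=0.750: state=(1.527, -0.372)
t=1.000: state=(1.424, -0.451)
t=1.250: state=(1.301, -0.540)
t=1.500: state=(1.151, -0.667)
t=1.750: state=(0.960, -0.878)
t=2.000: state=(0.696, -1.282)
t=2.250: state=(0.282, -2.148)
t=2.500: state=(-0.448, -3.789)
t=2.750: state=(-1.467, -3.540)
t=3.000: state=(-1.970, -0.723)
t=3.250: state=(-2.017, 0.113)
t=3.500: state=(-1.967, 0.254)
t=3.750: state=(-1.898, 0.289)
t=4.000: state=(-1.823, 0.312)
t=4.250: state=(-1.742, 0.337)
t=4.500: state=(-1.654, 0.367)
t=4.750: state=(-1.558, 0.405)
t=5.000: state=(-1.450, 0.457)
t=5.250: state=(-1.327, 0.532)
t=5.500: state=(-1.181, 0.645)
t=5.750: state=(-0.998, 0.836)
t=6.000: state=(-0.750, 1.193)
t=6.250: state=(-0.369, 1.951)
t=6.500: state=(0.294, 3.492)
t=6.750: state=(1.309, 3.953)
t=7.000: state=(1.933, 1.055)
t=7.250: state=(2.021, -0.055)
t=7.460: state=(1.987, -0.229)
largest grid value and its neighbours: y(6.650)=4.28569, y(6.660)=4.29412, y(6.670)=4.29395
parabola through these three points peaks at t≈6.665 with y≈4.29511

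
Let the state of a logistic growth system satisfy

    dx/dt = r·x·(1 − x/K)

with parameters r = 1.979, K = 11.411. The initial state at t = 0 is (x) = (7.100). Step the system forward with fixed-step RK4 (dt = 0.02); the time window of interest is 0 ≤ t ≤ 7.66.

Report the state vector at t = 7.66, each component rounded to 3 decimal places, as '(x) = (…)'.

t=0.000: state=(7.100)
step 1 (dt=0.02): k1=(5.308), k2=(5.282), k3=(5.282), k4=(5.255); state += dt/6·(k1+2k2+2k3+k4)
t=0.020: state=(7.206)
t=0.040: state=(7.310)
t=0.060: state=(7.414)
continuing one RK4 step at a time; state shown every 25 steps (Δt=0.5):
t=0.500: state=(9.310)
t=1.000: state=(10.528)
t=1.500: state=(11.066)
t=2.000: state=(11.280)
t=2.500: state=(11.362)
t=3.000: state=(11.393)
t=3.500: state=(11.404)
t=4.000: state=(11.408)
t=4.500: state=(11.410)
t=5.000: state=(11.411)
t=5.500: state=(11.411)
t=6.000: state=(11.411)
t=6.500: state=(11.411)
t=7.000: state=(11.411)
t=7.500: state=(11.411)
t=7.660: state=(11.411)

(x) = (11.411)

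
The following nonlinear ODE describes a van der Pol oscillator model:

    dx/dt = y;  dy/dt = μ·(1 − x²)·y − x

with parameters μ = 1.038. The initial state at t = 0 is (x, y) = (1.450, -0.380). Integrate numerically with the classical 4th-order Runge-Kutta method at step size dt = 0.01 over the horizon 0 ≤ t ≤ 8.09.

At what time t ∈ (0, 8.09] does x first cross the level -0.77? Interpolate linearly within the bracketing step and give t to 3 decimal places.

t=0.000: state=(1.450, -0.380)
step 1 (dt=0.01): k1=(-0.380, -1.015), k2=(-0.385, -1.010), k3=(-0.385, -1.010), k4=(-0.390, -1.004); state += dt/6·(k1+2k2+2k3+k4)
t=0.010: state=(1.446, -0.390)
t=0.020: state=(1.442, -0.400)
t=0.030: state=(1.438, -0.410)
continuing one RK4 step at a time; state shown every 50 steps (Δt=0.5):
t=0.500: state=(1.147, -0.820)
t=1.000: state=(0.609, -1.385)
t=1.500: state=(-0.313, -2.348)
t=1.680: state=(-0.760, -2.575)
next step: t=1.690: state=(-0.786, -2.578) — x has crossed -0.77
linear interpolation between t=1.680 (-0.75987) and t=1.690 (-0.78563) → t≈1.684

t = 1.684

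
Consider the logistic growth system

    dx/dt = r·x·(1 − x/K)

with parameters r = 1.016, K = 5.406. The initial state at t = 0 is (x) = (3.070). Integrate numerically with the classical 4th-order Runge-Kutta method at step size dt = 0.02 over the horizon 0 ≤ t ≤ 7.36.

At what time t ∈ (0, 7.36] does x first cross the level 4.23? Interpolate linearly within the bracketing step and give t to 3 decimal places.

t=0.000: state=(3.070)
step 1 (dt=0.02): k1=(1.348), k2=(1.346), k3=(1.346), k4=(1.344); state += dt/6·(k1+2k2+2k3+k4)
t=0.020: state=(3.097)
t=0.040: state=(3.124)
t=0.060: state=(3.151)
continuing one RK4 step at a time; state shown every 25 steps (Δt=0.5):
t=0.500: state=(3.708)
t=0.980: state=(4.220)
next step: t=1.000: state=(4.238) — x has crossed 4.23
linear interpolation between t=0.980 (4.21969) and t=1.000 (4.23840) → t≈0.991

t = 0.991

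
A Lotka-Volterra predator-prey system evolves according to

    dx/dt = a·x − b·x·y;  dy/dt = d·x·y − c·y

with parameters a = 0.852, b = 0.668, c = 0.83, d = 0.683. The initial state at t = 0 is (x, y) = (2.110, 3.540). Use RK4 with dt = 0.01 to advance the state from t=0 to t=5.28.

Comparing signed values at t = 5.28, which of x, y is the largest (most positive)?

t=0.000: state=(2.110, 3.540)
step 1 (dt=0.01): k1=(-3.192, 2.163), k2=(-3.183, 2.131), k3=(-3.183, 2.131), k4=(-3.173, 2.099); state += dt/6·(k1+2k2+2k3+k4)
t=0.010: state=(2.078, 3.561)
t=0.020: state=(2.047, 3.582)
t=0.030: state=(2.015, 3.602)
continuing one RK4 step at a time; state shown every 20 steps (Δt=0.2):
t=0.200: state=(1.524, 3.838)
t=0.400: state=(1.076, 3.876)
t=0.600: state=(0.767, 3.719)
t=0.800: state=(0.563, 3.446)
t=1.000: state=(0.431, 3.122)
t=1.200: state=(0.344, 2.787)
t=1.400: state=(0.287, 2.464)
t=1.600: state=(0.250, 2.165)
t=1.800: state=(0.226, 1.894)
t=2.000: state=(0.212, 1.653)
t=2.200: state=(0.204, 1.440)
t=2.400: state=(0.202, 1.254)
t=2.600: state=(0.205, 1.092)
t=2.800: state=(0.212, 0.952)
t=3.000: state=(0.224, 0.831)
t=3.200: state=(0.239, 0.726)
t=3.400: state=(0.259, 0.636)
t=3.600: state=(0.283, 0.559)
t=3.800: state=(0.313, 0.493)
t=4.000: state=(0.349, 0.437)
t=4.200: state=(0.392, 0.390)
t=4.400: state=(0.442, 0.349)
t=4.600: state=(0.501, 0.316)
t=4.800: state=(0.571, 0.288)
t=5.000: state=(0.653, 0.265)
t=5.200: state=(0.748, 0.247)
t=5.280: state=(0.790, 0.241)
compare at T: x=0.790, y=0.241

largest component: x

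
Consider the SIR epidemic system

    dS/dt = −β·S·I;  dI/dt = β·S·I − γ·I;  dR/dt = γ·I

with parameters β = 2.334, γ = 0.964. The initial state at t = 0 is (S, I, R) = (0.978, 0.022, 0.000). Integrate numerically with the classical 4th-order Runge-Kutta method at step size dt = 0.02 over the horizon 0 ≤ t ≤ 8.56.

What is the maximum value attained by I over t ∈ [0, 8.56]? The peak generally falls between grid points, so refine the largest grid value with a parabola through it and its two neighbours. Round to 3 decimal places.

t=0.000: state=(0.978, 0.022, 0.000)
step 1 (dt=0.02): k1=(-0.050, 0.029, 0.021), k2=(-0.051, 0.029, 0.021), k3=(-0.051, 0.029, 0.021), k4=(-0.052, 0.030, 0.022); state += dt/6·(k1+2k2+2k3+k4)
t=0.020: state=(0.977, 0.023, 0.000)
t=0.040: state=(0.976, 0.023, 0.001)
t=0.060: state=(0.975, 0.024, 0.001)
continuing one RK4 step at a time; state shown every 25 steps (Δt=0.5):
t=0.500: state=(0.943, 0.042, 0.015)
t=1.000: state=(0.882, 0.075, 0.042)
t=1.500: state=(0.787, 0.123, 0.090)
t=2.000: state=(0.660, 0.178, 0.162)
t=2.500: state=(0.523, 0.219, 0.259)
t=3.000: state=(0.401, 0.231, 0.368)
t=3.500: state=(0.308, 0.215, 0.477)
t=4.000: state=(0.244, 0.183, 0.573)
t=4.500: state=(0.202, 0.146, 0.652)
t=5.000: state=(0.174, 0.112, 0.714)
t=5.500: state=(0.155, 0.084, 0.761)
t=6.000: state=(0.142, 0.062, 0.796)
t=6.500: state=(0.134, 0.045, 0.822)
t=7.000: state=(0.128, 0.032, 0.840)
t=7.500: state=(0.124, 0.023, 0.853)
t=8.000: state=(0.121, 0.016, 0.862)
t=8.500: state=(0.119, 0.012, 0.869)
t=8.560: state=(0.119, 0.011, 0.870)
largest grid value and its neighbours: I(2.920)=0.23091, I(2.940)=0.23095, I(2.960)=0.23093
parabola through these three points peaks at t≈2.945 with I≈0.23095

max I = 0.231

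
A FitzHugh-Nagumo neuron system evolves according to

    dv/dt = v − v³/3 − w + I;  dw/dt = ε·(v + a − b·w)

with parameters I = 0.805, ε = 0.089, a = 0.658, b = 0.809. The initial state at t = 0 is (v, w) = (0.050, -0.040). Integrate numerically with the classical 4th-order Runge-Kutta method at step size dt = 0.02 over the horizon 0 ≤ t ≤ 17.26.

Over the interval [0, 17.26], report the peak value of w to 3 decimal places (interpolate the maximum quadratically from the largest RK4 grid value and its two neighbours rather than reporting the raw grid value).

t=0.000: state=(0.050, -0.040)
step 1 (dt=0.02): k1=(0.895, 0.066), k2=(0.903, 0.067), k3=(0.903, 0.067), k4=(0.912, 0.067); state += dt/6·(k1+2k2+2k3+k4)
t=0.020: state=(0.068, -0.039)
t=0.040: state=(0.086, -0.037)
t=0.060: state=(0.105, -0.036)
continuing one RK4 step at a time; state shown every 50 steps (Δt=1):
t=1.000: state=(1.305, 0.074)
t=2.000: state=(1.917, 0.274)
t=3.000: state=(1.902, 0.476)
t=4.000: state=(1.832, 0.660)
t=5.000: state=(1.759, 0.825)
t=6.000: state=(1.684, 0.972)
t=7.000: state=(1.609, 1.102)
t=8.000: state=(1.532, 1.217)
t=9.000: state=(1.452, 1.317)
t=10.000: state=(1.370, 1.403)
t=11.000: state=(1.282, 1.476)
t=12.000: state=(1.186, 1.536)
t=13.000: state=(1.078, 1.583)
t=14.000: state=(0.947, 1.617)
t=15.000: state=(0.772, 1.635)
t=16.000: state=(0.492, 1.633)
t=17.000: state=(-0.090, 1.597)
t=17.260: state=(-0.348, 1.577)
largest grid value and its neighbours: w(15.420)=1.63707, w(15.440)=1.63708, w(15.460)=1.63708
parabola through these three points peaks at t≈15.446 with w≈1.63708

max w = 1.637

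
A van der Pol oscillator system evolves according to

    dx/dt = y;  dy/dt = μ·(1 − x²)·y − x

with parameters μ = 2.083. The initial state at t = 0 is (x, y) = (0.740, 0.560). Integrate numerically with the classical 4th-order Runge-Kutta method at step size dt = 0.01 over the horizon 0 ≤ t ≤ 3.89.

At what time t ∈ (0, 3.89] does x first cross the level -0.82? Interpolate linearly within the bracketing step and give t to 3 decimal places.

t=0.000: state=(0.740, 0.560)
step 1 (dt=0.01): k1=(0.560, -0.212), k2=(0.559, -0.221), k3=(0.559, -0.221), k4=(0.558, -0.230); state += dt/6·(k1+2k2+2k3+k4)
t=0.010: state=(0.746, 0.558)
t=0.020: state=(0.751, 0.555)
t=0.030: state=(0.757, 0.553)
continuing one RK4 step at a time; state shown every 20 steps (Δt=0.2):
t=0.200: state=(0.845, 0.483)
t=0.400: state=(0.929, 0.342)
t=0.600: state=(0.979, 0.160)
t=0.800: state=(0.992, -0.037)
t=1.000: state=(0.964, -0.236)
t=1.200: state=(0.897, -0.442)
t=1.400: state=(0.786, -0.678)
t=1.600: state=(0.620, -0.993)
t=1.800: state=(0.377, -1.472)
t=2.000: state=(0.012, -2.237)
t=2.200: state=(-0.534, -3.221)
t=2.280: state=(-0.803, -3.474)
next step: t=2.290: state=(-0.838, -3.489) — x has crossed -0.82
linear interpolation between t=2.280 (-0.80347) and t=2.290 (-0.83829) → t≈2.285

t = 2.285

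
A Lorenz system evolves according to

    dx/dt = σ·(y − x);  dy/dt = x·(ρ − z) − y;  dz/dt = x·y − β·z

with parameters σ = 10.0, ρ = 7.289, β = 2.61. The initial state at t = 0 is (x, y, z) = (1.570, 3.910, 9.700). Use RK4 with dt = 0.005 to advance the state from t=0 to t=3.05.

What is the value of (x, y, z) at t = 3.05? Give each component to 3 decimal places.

t=0.000: state=(1.570, 3.910, 9.700)
step 1 (dt=0.005): k1=(23.400, -7.695, -19.178), k2=(22.623, -7.739, -18.856), k3=(22.641, -7.736, -18.866), k4=(21.881, -7.771, -18.555); state += dt/6·(k1+2k2+2k3+k4)
t=0.005: state=(1.683, 3.871, 9.606)
t=0.010: state=(1.789, 3.832, 9.514)
t=0.015: state=(1.888, 3.793, 9.426)
continuing one RK4 step at a time; state shown every 20 steps (Δt=0.1):
t=0.100: state=(2.775, 3.197, 8.195)
t=0.200: state=(2.880, 2.808, 7.061)
t=0.300: state=(2.794, 2.735, 6.124)
t=0.400: state=(2.803, 2.886, 5.404)
t=0.500: state=(2.963, 3.199, 4.931)
t=0.600: state=(3.265, 3.628, 4.734)
t=0.700: state=(3.674, 4.117, 4.834)
t=0.800: state=(4.126, 4.570, 5.226)
t=0.900: state=(4.526, 4.862, 5.839)
t=1.000: state=(4.763, 4.888, 6.510)
t=1.100: state=(4.765, 4.648, 7.028)
t=1.200: state=(4.552, 4.261, 7.244)
t=1.300: state=(4.226, 3.885, 7.147)
t=1.400: state=(3.908, 3.625, 6.840)
t=1.500: state=(3.680, 3.512, 6.451)
t=1.600: state=(3.575, 3.531, 6.086)
t=1.700: state=(3.588, 3.654, 5.816)
t=1.800: state=(3.697, 3.844, 5.681)
t=1.900: state=(3.869, 4.059, 5.694)
t=2.000: state=(4.062, 4.250, 5.841)
t=2.100: state=(4.230, 4.372, 6.079)
t=2.200: state=(4.334, 4.395, 6.341)
t=2.300: state=(4.349, 4.321, 6.555)
t=2.400: state=(4.283, 4.184, 6.667)
t=2.500: state=(4.165, 4.034, 6.661)
t=2.600: state=(4.035, 3.912, 6.561)
t=2.700: state=(3.929, 3.843, 6.409)
t=2.800: state=(3.868, 3.834, 6.250)
t=2.900: state=(3.860, 3.876, 6.123)
t=3.000: state=(3.897, 3.952, 6.052)
t=3.050: state=(3.928, 3.997, 6.040)

(x, y, z) = (3.928, 3.997, 6.040)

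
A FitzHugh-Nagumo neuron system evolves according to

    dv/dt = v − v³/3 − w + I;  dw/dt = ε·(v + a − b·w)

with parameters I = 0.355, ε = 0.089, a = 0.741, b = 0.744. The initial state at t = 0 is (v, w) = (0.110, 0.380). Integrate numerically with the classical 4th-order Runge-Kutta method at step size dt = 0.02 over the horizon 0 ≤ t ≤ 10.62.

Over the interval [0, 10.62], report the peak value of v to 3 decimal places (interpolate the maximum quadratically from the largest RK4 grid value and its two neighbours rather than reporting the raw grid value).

t=0.000: state=(0.110, 0.380)
step 1 (dt=0.02): k1=(0.085, 0.051), k2=(0.085, 0.051), k3=(0.085, 0.051), k4=(0.085, 0.051); state += dt/6·(k1+2k2+2k3+k4)
t=0.020: state=(0.112, 0.381)
t=0.040: state=(0.113, 0.382)
t=0.060: state=(0.115, 0.383)
continuing one RK4 step at a time; state shown every 25 steps (Δt=0.5):
t=0.500: state=(0.157, 0.406)
t=1.000: state=(0.216, 0.433)
t=1.500: state=(0.294, 0.463)
t=2.000: state=(0.397, 0.495)
t=2.500: state=(0.532, 0.532)
t=3.000: state=(0.701, 0.574)
t=3.500: state=(0.893, 0.622)
t=4.000: state=(1.077, 0.678)
t=4.500: state=(1.221, 0.739)
t=5.000: state=(1.307, 0.802)
t=5.500: state=(1.341, 0.867)
t=6.000: state=(1.337, 0.930)
t=6.500: state=(1.310, 0.990)
t=7.000: state=(1.265, 1.047)
t=7.500: state=(1.209, 1.099)
t=8.000: state=(1.141, 1.147)
t=8.500: state=(1.062, 1.191)
t=9.000: state=(0.967, 1.229)
t=9.500: state=(0.851, 1.261)
t=10.000: state=(0.701, 1.286)
t=10.500: state=(0.495, 1.303)
t=10.620: state=(0.433, 1.306)
largest grid value and its neighbours: v(5.660)=1.34306, v(5.680)=1.34310, v(5.700)=1.34309
parabola through these three points peaks at t≈5.686 with v≈1.34310

max v = 1.343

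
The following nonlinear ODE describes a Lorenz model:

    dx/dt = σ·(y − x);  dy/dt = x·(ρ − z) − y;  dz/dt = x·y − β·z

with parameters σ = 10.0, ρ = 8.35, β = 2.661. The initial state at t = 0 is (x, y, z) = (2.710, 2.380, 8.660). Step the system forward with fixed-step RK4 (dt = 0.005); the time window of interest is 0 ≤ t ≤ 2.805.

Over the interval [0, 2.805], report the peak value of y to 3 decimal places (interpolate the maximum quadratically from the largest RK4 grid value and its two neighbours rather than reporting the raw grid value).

max y = 5.939

t=0.000: state=(2.710, 2.380, 8.660)
step 1 (dt=0.005): k1=(-3.300, -3.220, -16.594), k2=(-3.298, -3.097, -16.525), k3=(-3.295, -3.098, -16.525), k4=(-3.290, -2.977, -16.456); state += dt/6·(k1+2k2+2k3+k4)
t=0.005: state=(2.694, 2.365, 8.577)
t=0.010: state=(2.677, 2.350, 8.495)
t=0.015: state=(2.661, 2.337, 8.414)
continuing one RK4 step at a time; state shown every 20 steps (Δt=0.1):
t=0.100: state=(2.440, 2.268, 7.151)
t=0.200: state=(2.392, 2.468, 5.974)
t=0.300: state=(2.587, 2.898, 5.160)
t=0.400: state=(3.007, 3.534, 4.743)
t=0.500: state=(3.629, 4.339, 4.787)
t=0.600: state=(4.394, 5.188, 5.364)
t=0.700: state=(5.147, 5.813, 6.451)
t=0.800: state=(5.630, 5.890, 7.762)
t=0.900: state=(5.621, 5.346, 8.761)
t=1.000: state=(5.145, 4.519, 9.049)
t=1.100: state=(4.482, 3.833, 8.682)
t=1.200: state=(3.921, 3.469, 7.979)
t=1.300: state=(3.598, 3.406, 7.234)
t=1.400: state=(3.526, 3.568, 6.624)
t=1.500: state=(3.664, 3.889, 6.248)
t=1.600: state=(3.957, 4.305, 6.160)
t=1.700: state=(4.334, 4.726, 6.373)
t=1.800: state=(4.704, 5.032, 6.835)
t=1.900: state=(4.956, 5.117, 7.409)
t=2.000: state=(5.009, 4.953, 7.895)
t=2.100: state=(4.858, 4.628, 8.131)
t=2.200: state=(4.585, 4.288, 8.075)
t=2.300: state=(4.302, 4.049, 7.805)
t=2.400: state=(4.099, 3.952, 7.447)
t=2.500: state=(4.014, 3.991, 7.114)
t=2.600: state=(4.047, 4.133, 6.885)
t=2.700: state=(4.173, 4.333, 6.803)
t=2.800: state=(4.351, 4.538, 6.877)
t=2.805: state=(4.360, 4.547, 6.885)
largest grid value and its neighbours: y(0.755)=5.93751, y(0.760)=5.93905, y(0.765)=5.93888
parabola through these three points peaks at t≈0.762 with y≈5.93918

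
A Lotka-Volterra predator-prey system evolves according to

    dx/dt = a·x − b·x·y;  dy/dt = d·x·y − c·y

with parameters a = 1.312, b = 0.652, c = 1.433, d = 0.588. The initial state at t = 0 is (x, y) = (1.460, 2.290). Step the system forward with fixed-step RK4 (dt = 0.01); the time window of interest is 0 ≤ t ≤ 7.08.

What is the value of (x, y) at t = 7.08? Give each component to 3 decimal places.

(x, y) = (3.541, 1.474)

t=0.000: state=(1.460, 2.290)
step 1 (dt=0.01): k1=(-0.264, -1.316), k2=(-0.258, -1.314), k3=(-0.258, -1.314), k4=(-0.251, -1.312); state += dt/6·(k1+2k2+2k3+k4)
t=0.010: state=(1.457, 2.277)
t=0.020: state=(1.455, 2.264)
t=0.030: state=(1.453, 2.251)
continuing one RK4 step at a time; state shown every 25 steps (Δt=0.25):
t=0.250: state=(1.432, 1.978)
t=0.500: state=(1.473, 1.710)
t=0.750: state=(1.576, 1.494)
t=1.000: state=(1.739, 1.331)
t=1.250: state=(1.962, 1.220)
t=1.500: state=(2.245, 1.161)
t=1.750: state=(2.582, 1.156)
t=2.000: state=(2.957, 1.214)
t=2.250: state=(3.335, 1.348)
t=2.500: state=(3.653, 1.576)
t=2.750: state=(3.822, 1.913)
t=3.000: state=(3.754, 2.341)
t=3.250: state=(3.431, 2.782)
t=3.500: state=(2.939, 3.109)
t=3.750: state=(2.428, 3.222)
t=4.000: state=(2.005, 3.115)
t=4.250: state=(1.709, 2.856)
t=4.500: state=(1.529, 2.529)
t=4.750: state=(1.444, 2.197)
t=5.000: state=(1.437, 1.896)
t=5.250: state=(1.496, 1.643)
t=5.500: state=(1.617, 1.442)
t=5.750: state=(1.797, 1.294)
t=6.000: state=(2.037, 1.198)
t=6.250: state=(2.336, 1.154)
t=6.500: state=(2.687, 1.166)
t=6.750: state=(3.068, 1.244)
t=7.000: state=(3.436, 1.403)
t=7.080: state=(3.541, 1.474)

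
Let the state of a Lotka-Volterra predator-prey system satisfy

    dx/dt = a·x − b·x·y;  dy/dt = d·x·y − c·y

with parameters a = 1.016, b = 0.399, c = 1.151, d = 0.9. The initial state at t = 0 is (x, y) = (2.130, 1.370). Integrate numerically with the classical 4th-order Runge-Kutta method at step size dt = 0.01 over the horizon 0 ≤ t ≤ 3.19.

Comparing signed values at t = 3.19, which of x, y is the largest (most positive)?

t=0.000: state=(2.130, 1.370)
step 1 (dt=0.01): k1=(1.000, 1.049), k2=(0.998, 1.060), k3=(0.998, 1.060), k4=(0.995, 1.070); state += dt/6·(k1+2k2+2k3+k4)
t=0.010: state=(2.140, 1.381)
t=0.020: state=(2.150, 1.391)
t=0.030: state=(2.160, 1.402)
continuing one RK4 step at a time; state shown every 20 steps (Δt=0.2):
t=0.200: state=(2.317, 1.625)
t=0.400: state=(2.461, 1.986)
t=0.600: state=(2.526, 2.475)
t=0.800: state=(2.480, 3.090)
t=1.000: state=(2.311, 3.785)
t=1.200: state=(2.037, 4.452)
t=1.400: state=(1.712, 4.957)
t=1.600: state=(1.396, 5.206)
t=1.800: state=(1.128, 5.186)
t=2.000: state=(0.921, 4.949)
t=2.200: state=(0.771, 4.575)
t=2.400: state=(0.668, 4.135)
t=2.600: state=(0.599, 3.679)
t=2.800: state=(0.557, 3.242)
t=3.000: state=(0.536, 2.841)
t=3.190: state=(0.531, 2.500)
compare at T: x=0.531, y=2.500

largest component: y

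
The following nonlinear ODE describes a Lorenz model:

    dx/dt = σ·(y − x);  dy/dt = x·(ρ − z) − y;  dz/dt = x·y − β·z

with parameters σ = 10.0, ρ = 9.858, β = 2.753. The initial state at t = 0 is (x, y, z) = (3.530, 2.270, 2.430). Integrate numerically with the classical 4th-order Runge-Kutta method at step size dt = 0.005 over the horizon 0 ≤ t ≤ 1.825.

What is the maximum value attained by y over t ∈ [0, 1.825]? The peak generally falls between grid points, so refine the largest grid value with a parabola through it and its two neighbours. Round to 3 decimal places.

max y = 8.500

t=0.000: state=(3.530, 2.270, 2.430)
step 1 (dt=0.005): k1=(-12.600, 23.951, 1.323), k2=(-11.686, 23.645, 1.452), k3=(-11.717, 23.662, 1.454), k4=(-10.831, 23.372, 1.581); state += dt/6·(k1+2k2+2k3+k4)
t=0.005: state=(3.471, 2.388, 2.437)
t=0.010: state=(3.421, 2.504, 2.446)
t=0.015: state=(3.380, 2.617, 2.456)
continuing one RK4 step at a time; state shown every 20 steps (Δt=0.1):
t=0.100: state=(3.524, 4.375, 2.843)
t=0.200: state=(4.830, 6.475, 4.158)
t=0.300: state=(6.566, 8.223, 6.926)
t=0.400: state=(7.714, 8.138, 10.591)
t=0.500: state=(7.218, 5.883, 12.749)
t=0.600: state=(5.480, 3.601, 12.266)
t=0.700: state=(3.846, 2.554, 10.509)
t=0.800: state=(2.939, 2.392, 8.681)
t=0.900: state=(2.682, 2.679, 7.198)
t=1.000: state=(2.882, 3.268, 6.180)
t=1.100: state=(3.434, 4.143, 5.714)
t=1.200: state=(4.280, 5.245, 5.931)
t=1.300: state=(5.299, 6.321, 6.962)
t=1.400: state=(6.182, 6.844, 8.664)
t=1.500: state=(6.480, 6.375, 10.318)
t=1.600: state=(6.002, 5.220, 11.024)
t=1.700: state=(5.100, 4.172, 10.624)
t=1.800: state=(4.290, 3.641, 9.636)
t=1.825: state=(4.140, 3.588, 9.362)
largest grid value and its neighbours: y(0.345)=8.49917, y(0.350)=8.49961, y(0.355)=8.49348
parabola through these three points peaks at t≈0.348 with y≈8.50022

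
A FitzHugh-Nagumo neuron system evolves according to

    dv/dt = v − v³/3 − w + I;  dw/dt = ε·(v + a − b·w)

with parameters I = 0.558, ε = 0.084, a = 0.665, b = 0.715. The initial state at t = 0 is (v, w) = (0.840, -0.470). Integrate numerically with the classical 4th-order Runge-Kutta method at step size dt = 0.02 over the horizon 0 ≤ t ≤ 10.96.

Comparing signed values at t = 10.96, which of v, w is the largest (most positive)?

t=0.000: state=(0.840, -0.470)
step 1 (dt=0.02): k1=(1.670, 0.155), k2=(1.674, 0.156), k3=(1.674, 0.156), k4=(1.676, 0.157); state += dt/6·(k1+2k2+2k3+k4)
t=0.020: state=(0.873, -0.467)
t=0.040: state=(0.907, -0.464)
t=0.060: state=(0.941, -0.460)
continuing one RK4 step at a time; state shown every 25 steps (Δt=0.5):
t=0.500: state=(1.603, -0.377)
t=1.000: state=(1.948, -0.263)
t=1.500: state=(2.009, -0.146)
t=2.000: state=(1.993, -0.031)
t=2.500: state=(1.960, 0.079)
t=3.000: state=(1.923, 0.185)
t=3.500: state=(1.885, 0.286)
t=4.000: state=(1.847, 0.382)
t=4.500: state=(1.808, 0.474)
t=5.000: state=(1.769, 0.561)
t=5.500: state=(1.729, 0.644)
t=6.000: state=(1.688, 0.724)
t=6.500: state=(1.647, 0.799)
t=7.000: state=(1.605, 0.870)
t=7.500: state=(1.562, 0.937)
t=8.000: state=(1.518, 1.001)
t=8.500: state=(1.472, 1.060)
t=9.000: state=(1.424, 1.117)
t=9.500: state=(1.374, 1.169)
t=10.000: state=(1.322, 1.218)
t=10.500: state=(1.266, 1.263)
t=10.960: state=(1.211, 1.301)
compare at T: v=1.211, w=1.301

largest component: w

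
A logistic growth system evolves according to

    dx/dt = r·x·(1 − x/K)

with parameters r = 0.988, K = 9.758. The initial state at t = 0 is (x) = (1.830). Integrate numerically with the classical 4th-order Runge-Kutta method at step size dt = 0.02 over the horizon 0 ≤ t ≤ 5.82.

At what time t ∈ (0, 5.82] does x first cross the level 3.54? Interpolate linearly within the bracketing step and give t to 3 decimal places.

t=0.000: state=(1.830)
step 1 (dt=0.02): k1=(1.469), k2=(1.478), k3=(1.478), k4=(1.487); state += dt/6·(k1+2k2+2k3+k4)
t=0.020: state=(1.860)
t=0.040: state=(1.889)
t=0.060: state=(1.920)
continuing one RK4 step at a time; state shown every 10 steps (Δt=0.2):
t=0.200: state=(2.142)
t=0.400: state=(2.491)
t=0.600: state=(2.874)
t=0.800: state=(3.291)
t=0.900: state=(3.509)
next step: t=0.920: state=(3.554) — x has crossed 3.54
linear interpolation between t=0.900 (3.50946) and t=0.920 (3.55399) → t≈0.914

t = 0.914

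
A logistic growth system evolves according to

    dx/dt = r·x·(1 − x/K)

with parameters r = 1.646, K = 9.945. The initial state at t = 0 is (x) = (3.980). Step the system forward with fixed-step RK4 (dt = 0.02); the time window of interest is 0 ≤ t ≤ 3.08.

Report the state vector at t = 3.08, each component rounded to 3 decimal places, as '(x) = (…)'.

t=0.000: state=(3.980)
step 1 (dt=0.02): k1=(3.929), k2=(3.942), k3=(3.942), k4=(3.954); state += dt/6·(k1+2k2+2k3+k4)
t=0.020: state=(4.059)
t=0.040: state=(4.138)
t=0.060: state=(4.218)
continuing one RK4 step at a time; state shown every 5 steps (Δt=0.1):
t=0.100: state=(4.379)
t=0.200: state=(4.785)
t=0.300: state=(5.194)
t=0.400: state=(5.600)
t=0.500: state=(5.998)
t=0.600: state=(6.382)
t=0.700: state=(6.749)
t=0.800: state=(7.095)
t=0.900: state=(7.418)
t=1.000: state=(7.715)
t=1.100: state=(7.987)
t=1.200: state=(8.233)
t=1.300: state=(8.454)
t=1.400: state=(8.651)
t=1.500: state=(8.825)
t=1.600: state=(8.979)
t=1.700: state=(9.113)
t=1.800: state=(9.230)
t=1.900: state=(9.332)
t=2.000: state=(9.420)
t=2.100: state=(9.496)
t=2.200: state=(9.562)
t=2.300: state=(9.618)
t=2.400: state=(9.666)
t=2.500: state=(9.707)
t=2.600: state=(9.743)
t=2.700: state=(9.773)
t=2.800: state=(9.799)
t=2.900: state=(9.821)
t=3.000: state=(9.839)
t=3.080: state=(9.852)

(x) = (9.852)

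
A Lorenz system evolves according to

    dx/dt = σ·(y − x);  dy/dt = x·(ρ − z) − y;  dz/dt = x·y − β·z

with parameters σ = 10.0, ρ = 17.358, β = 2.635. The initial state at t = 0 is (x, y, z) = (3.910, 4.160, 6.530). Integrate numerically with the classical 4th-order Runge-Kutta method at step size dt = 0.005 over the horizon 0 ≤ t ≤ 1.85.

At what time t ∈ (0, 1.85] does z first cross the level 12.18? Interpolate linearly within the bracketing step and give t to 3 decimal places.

t=0.000: state=(3.910, 4.160, 6.530)
step 1 (dt=0.005): k1=(2.500, 38.177, -0.941), k2=(3.392, 38.159, -0.535), k3=(3.369, 38.179, -0.528), k4=(4.240, 38.179, -0.114); state += dt/6·(k1+2k2+2k3+k4)
t=0.005: state=(3.927, 4.351, 6.527)
t=0.010: state=(3.952, 4.542, 6.529)
t=0.015: state=(3.986, 4.734, 6.535)
continuing one RK4 step at a time; state shown every 20 steps (Δt=0.1):
t=0.100: state=(5.542, 8.291, 7.570)
t=0.190: state=(8.577, 12.265, 11.947)
next step: t=0.195: state=(8.761, 12.429, 12.322) — z has crossed 12.18
linear interpolation between t=0.190 (11.94702) and t=0.195 (12.32241) → t≈0.193

t = 0.193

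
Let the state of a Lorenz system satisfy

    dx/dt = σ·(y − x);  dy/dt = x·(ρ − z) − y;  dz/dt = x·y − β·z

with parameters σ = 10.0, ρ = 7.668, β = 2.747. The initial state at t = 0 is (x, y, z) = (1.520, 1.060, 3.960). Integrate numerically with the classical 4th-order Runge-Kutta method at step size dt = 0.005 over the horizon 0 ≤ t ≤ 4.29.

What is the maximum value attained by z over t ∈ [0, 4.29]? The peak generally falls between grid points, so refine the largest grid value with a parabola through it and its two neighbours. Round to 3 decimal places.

t=0.000: state=(1.520, 1.060, 3.960)
step 1 (dt=0.005): k1=(-4.600, 4.576, -9.267), k2=(-4.371, 4.557, -9.198), k3=(-4.377, 4.559, -9.198), k4=(-4.153, 4.541, -9.130); state += dt/6·(k1+2k2+2k3+k4)
t=0.005: state=(1.498, 1.083, 3.914)
t=0.010: state=(1.478, 1.105, 3.869)
t=0.015: state=(1.461, 1.128, 3.824)
continuing one RK4 step at a time; state shown every 40 steps (Δt=0.2):
t=0.200: state=(1.661, 2.057, 2.644)
t=0.400: state=(2.917, 3.784, 2.573)
t=0.600: state=(4.996, 6.069, 4.674)
t=0.800: state=(6.139, 5.956, 8.401)
t=1.000: state=(4.600, 3.604, 8.768)
t=1.200: state=(3.183, 2.826, 6.812)
t=1.400: state=(3.063, 3.250, 5.326)
t=1.600: state=(3.772, 4.254, 5.057)
t=1.800: state=(4.742, 5.143, 6.115)
t=2.000: state=(5.049, 4.922, 7.475)
t=2.200: state=(4.434, 4.049, 7.570)
t=2.400: state=(3.842, 3.677, 6.747)
t=2.600: state=(3.799, 3.906, 6.081)
t=2.800: state=(4.164, 4.388, 6.063)
t=3.000: state=(4.545, 4.666, 6.592)
t=3.200: state=(4.574, 4.487, 7.059)
t=3.400: state=(4.301, 4.150, 7.009)
t=3.600: state=(4.083, 4.031, 6.649)
t=3.800: state=(4.101, 4.164, 6.401)
t=4.000: state=(4.274, 4.367, 6.455)
t=4.200: state=(4.409, 4.439, 6.693)
t=4.290: state=(4.418, 4.409, 6.785)
largest grid value and its neighbours: z(0.905)=9.14129, z(0.910)=9.14290, z(0.915)=9.14172
parabola through these three points peaks at t≈0.910 with z≈9.14291

max z = 9.143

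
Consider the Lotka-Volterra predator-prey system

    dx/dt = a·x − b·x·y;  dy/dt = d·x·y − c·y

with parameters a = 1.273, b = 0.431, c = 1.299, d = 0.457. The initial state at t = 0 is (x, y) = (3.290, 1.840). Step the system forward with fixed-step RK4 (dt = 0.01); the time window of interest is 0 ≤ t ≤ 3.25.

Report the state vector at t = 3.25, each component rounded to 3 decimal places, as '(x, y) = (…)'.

(x, y) = (1.731, 2.855)

t=0.000: state=(3.290, 1.840)
step 1 (dt=0.01): k1=(1.579, 0.376), k2=(1.580, 0.383), k3=(1.580, 0.383), k4=(1.581, 0.390); state += dt/6·(k1+2k2+2k3+k4)
t=0.010: state=(3.306, 1.844)
t=0.020: state=(3.322, 1.848)
t=0.030: state=(3.337, 1.852)
continuing one RK4 step at a time; state shown every 20 steps (Δt=0.2):
t=0.200: state=(3.607, 1.945)
t=0.400: state=(3.908, 2.115)
t=0.600: state=(4.159, 2.359)
t=0.800: state=(4.319, 2.683)
t=1.000: state=(4.349, 3.078)
t=1.200: state=(4.222, 3.516)
t=1.400: state=(3.948, 3.943)
t=1.600: state=(3.568, 4.290)
t=1.800: state=(3.148, 4.497)
t=2.000: state=(2.748, 4.539)
t=2.200: state=(2.406, 4.428)
t=2.400: state=(2.138, 4.200)
t=2.600: state=(1.944, 3.902)
t=2.800: state=(1.817, 3.572)
t=3.000: state=(1.748, 3.241)
t=3.200: state=(1.729, 2.929)
t=3.250: state=(1.731, 2.855)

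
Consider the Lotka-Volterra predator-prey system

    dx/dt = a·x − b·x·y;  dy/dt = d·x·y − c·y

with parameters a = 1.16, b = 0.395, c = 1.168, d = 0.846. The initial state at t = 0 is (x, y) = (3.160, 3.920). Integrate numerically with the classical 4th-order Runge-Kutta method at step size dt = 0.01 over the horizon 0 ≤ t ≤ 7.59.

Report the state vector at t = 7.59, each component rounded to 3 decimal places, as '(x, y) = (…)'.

(x, y) = (0.451, 4.091)

t=0.000: state=(3.160, 3.920)
step 1 (dt=0.01): k1=(-1.227, 5.901), k2=(-1.262, 5.925), k3=(-1.262, 5.925), k4=(-1.296, 5.948); state += dt/6·(k1+2k2+2k3+k4)
t=0.010: state=(3.147, 3.979)
t=0.020: state=(3.134, 4.039)
t=0.030: state=(3.120, 4.099)
continuing one RK4 step at a time; state shown every 25 steps (Δt=0.25):
t=0.250: state=(2.659, 5.451)
t=0.500: state=(1.946, 6.630)
t=0.750: state=(1.319, 6.969)
t=1.000: state=(0.900, 6.557)
t=1.250: state=(0.653, 5.757)
t=1.500: state=(0.517, 4.858)
t=1.750: state=(0.446, 4.013)
t=2.000: state=(0.416, 3.282)
t=2.250: state=(0.415, 2.675)
t=2.500: state=(0.437, 2.185)
t=2.750: state=(0.480, 1.797)
t=3.000: state=(0.546, 1.495)
t=3.250: state=(0.637, 1.265)
t=3.500: state=(0.758, 1.094)
t=3.750: state=(0.915, 0.974)
t=4.000: state=(1.115, 0.901)
t=4.250: state=(1.365, 0.874)
t=4.500: state=(1.673, 0.899)
t=4.750: state=(2.037, 0.992)
t=5.000: state=(2.447, 1.190)
t=5.250: state=(2.861, 1.559)
t=5.500: state=(3.183, 2.212)
t=5.750: state=(3.255, 3.283)
t=6.000: state=(2.932, 4.751)
t=6.250: state=(2.277, 6.178)
t=6.500: state=(1.582, 6.925)
t=6.750: state=(1.066, 6.816)
t=7.000: state=(0.749, 6.149)
t=7.250: state=(0.569, 5.269)
t=7.500: state=(0.472, 4.388)
t=7.590: state=(0.451, 4.091)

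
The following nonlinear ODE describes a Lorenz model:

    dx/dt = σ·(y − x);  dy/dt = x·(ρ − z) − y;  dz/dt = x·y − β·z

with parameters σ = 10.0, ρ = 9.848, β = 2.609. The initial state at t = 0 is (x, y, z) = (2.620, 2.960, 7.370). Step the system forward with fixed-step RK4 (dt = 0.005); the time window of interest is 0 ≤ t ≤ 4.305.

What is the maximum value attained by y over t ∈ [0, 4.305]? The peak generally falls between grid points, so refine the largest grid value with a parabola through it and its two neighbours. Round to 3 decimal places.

max y = 6.478

t=0.000: state=(2.620, 2.960, 7.370)
step 1 (dt=0.005): k1=(3.400, 3.532, -11.473), k2=(3.403, 3.620, -11.350), k3=(3.405, 3.619, -11.350), k4=(3.411, 3.706, -11.227); state += dt/6·(k1+2k2+2k3+k4)
t=0.005: state=(2.637, 2.978, 7.313)
t=0.010: state=(2.654, 2.997, 7.258)
t=0.015: state=(2.671, 3.017, 7.203)
continuing one RK4 step at a time; state shown every 40 steps (Δt=0.2):
t=0.200: state=(3.585, 4.274, 6.110)
t=0.400: state=(5.266, 6.128, 7.367)
t=0.600: state=(6.161, 6.006, 10.219)
t=0.800: state=(4.929, 4.132, 10.418)
t=1.000: state=(3.831, 3.602, 8.638)
t=1.200: state=(3.965, 4.285, 7.447)
t=1.400: state=(4.876, 5.383, 7.809)
t=1.600: state=(5.553, 5.624, 9.309)
t=1.800: state=(5.117, 4.705, 9.870)
t=2.000: state=(4.382, 4.145, 9.022)
t=2.200: state=(4.284, 4.411, 8.170)
t=2.400: state=(4.751, 5.039, 8.193)
t=2.600: state=(5.190, 5.287, 8.960)
t=2.800: state=(5.065, 4.873, 9.425)
t=3.000: state=(4.645, 4.472, 9.076)
t=3.200: state=(4.502, 4.537, 8.543)
t=3.400: state=(4.723, 4.881, 8.454)
t=3.600: state=(4.993, 5.073, 8.833)
t=3.800: state=(4.982, 4.899, 9.151)
t=4.000: state=(4.759, 4.650, 9.034)
t=4.200: state=(4.638, 4.635, 8.726)
t=4.305: state=(4.665, 4.718, 8.630)
largest grid value and its neighbours: y(0.490)=6.47750, y(0.495)=6.47804, y(0.500)=6.47639
parabola through these three points peaks at t≈0.494 with y≈6.47811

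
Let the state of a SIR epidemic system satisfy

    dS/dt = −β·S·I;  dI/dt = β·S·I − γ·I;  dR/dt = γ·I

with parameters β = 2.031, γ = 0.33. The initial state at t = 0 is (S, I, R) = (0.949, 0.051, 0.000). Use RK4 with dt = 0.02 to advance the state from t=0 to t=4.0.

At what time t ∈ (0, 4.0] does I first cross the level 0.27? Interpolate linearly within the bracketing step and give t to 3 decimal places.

t = 1.210

t=0.000: state=(0.949, 0.051, 0.000)
step 1 (dt=0.02): k1=(-0.098, 0.081, 0.017), k2=(-0.100, 0.083, 0.017), k3=(-0.100, 0.083, 0.017), k4=(-0.101, 0.084, 0.017); state += dt/6·(k1+2k2+2k3+k4)
t=0.020: state=(0.947, 0.053, 0.000)
t=0.040: state=(0.945, 0.054, 0.001)
t=0.060: state=(0.943, 0.056, 0.001)
continuing one RK4 step at a time; state shown every 10 steps (Δt=0.2):
t=0.200: state=(0.926, 0.070, 0.004)
t=0.400: state=(0.896, 0.095, 0.009)
t=0.600: state=(0.857, 0.127, 0.017)
t=0.800: state=(0.807, 0.166, 0.026)
t=1.000: state=(0.748, 0.214, 0.039)
t=1.200: state=(0.678, 0.267, 0.055)
next step: t=1.220: state=(0.671, 0.273, 0.056) — I has crossed 0.27
linear interpolation between t=1.200 (0.26719) and t=1.220 (0.27280) → t≈1.210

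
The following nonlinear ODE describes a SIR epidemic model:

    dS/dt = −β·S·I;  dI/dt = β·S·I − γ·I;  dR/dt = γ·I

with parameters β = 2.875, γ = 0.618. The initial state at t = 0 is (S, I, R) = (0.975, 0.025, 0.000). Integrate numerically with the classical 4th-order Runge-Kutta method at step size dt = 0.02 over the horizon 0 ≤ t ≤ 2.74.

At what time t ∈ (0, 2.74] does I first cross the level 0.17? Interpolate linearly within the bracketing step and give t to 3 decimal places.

t=0.000: state=(0.975, 0.025, 0.000)
step 1 (dt=0.02): k1=(-0.070, 0.055, 0.015), k2=(-0.072, 0.056, 0.016), k3=(-0.072, 0.056, 0.016), k4=(-0.073, 0.057, 0.016); state += dt/6·(k1+2k2+2k3+k4)
t=0.020: state=(0.974, 0.026, 0.000)
t=0.040: state=(0.972, 0.027, 0.001)
t=0.060: state=(0.971, 0.028, 0.001)
continuing one RK4 step at a time; state shown every 5 steps (Δt=0.1):
t=0.100: state=(0.967, 0.031, 0.002)
t=0.200: state=(0.958, 0.039, 0.004)
t=0.300: state=(0.946, 0.048, 0.007)
t=0.400: state=(0.932, 0.059, 0.010)
t=0.500: state=(0.914, 0.072, 0.014)
t=0.600: state=(0.894, 0.088, 0.019)
t=0.700: state=(0.869, 0.106, 0.025)
t=0.800: state=(0.840, 0.128, 0.032)
t=0.900: state=(0.807, 0.152, 0.041)
t=0.960: state=(0.785, 0.168, 0.046)
next step: t=0.980: state=(0.778, 0.174, 0.049) — I has crossed 0.17
linear interpolation between t=0.960 (0.16807) and t=0.980 (0.17364) → t≈0.967

t = 0.967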